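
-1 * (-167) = 167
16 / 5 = 3.20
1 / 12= 0.08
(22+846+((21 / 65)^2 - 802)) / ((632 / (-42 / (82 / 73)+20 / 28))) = -1469908533 / 383173700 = -3.84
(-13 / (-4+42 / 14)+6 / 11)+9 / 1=248 / 11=22.55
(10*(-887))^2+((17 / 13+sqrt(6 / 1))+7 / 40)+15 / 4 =sqrt(6)+40911990721 / 520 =78676907.68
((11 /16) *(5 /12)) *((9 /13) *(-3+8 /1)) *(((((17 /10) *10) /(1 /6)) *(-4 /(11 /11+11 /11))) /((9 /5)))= -23375 /208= -112.38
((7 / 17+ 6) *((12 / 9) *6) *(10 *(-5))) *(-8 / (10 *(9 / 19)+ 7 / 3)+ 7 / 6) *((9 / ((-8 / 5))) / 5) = 40875 / 403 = 101.43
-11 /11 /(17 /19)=-19 /17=-1.12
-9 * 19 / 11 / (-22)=0.71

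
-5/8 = -0.62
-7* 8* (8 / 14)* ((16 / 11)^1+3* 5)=-5792 / 11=-526.55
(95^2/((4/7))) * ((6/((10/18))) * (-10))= -1705725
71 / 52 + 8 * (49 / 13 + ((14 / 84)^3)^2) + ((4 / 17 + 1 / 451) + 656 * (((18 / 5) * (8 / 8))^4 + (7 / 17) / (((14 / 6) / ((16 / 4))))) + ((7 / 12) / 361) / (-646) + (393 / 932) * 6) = 16065448005967113176851 / 145152018906716250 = 110680.16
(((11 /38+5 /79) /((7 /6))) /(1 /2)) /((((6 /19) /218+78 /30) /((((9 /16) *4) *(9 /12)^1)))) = 46749555 /119173712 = 0.39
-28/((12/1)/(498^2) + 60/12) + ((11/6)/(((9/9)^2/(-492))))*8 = -7221.60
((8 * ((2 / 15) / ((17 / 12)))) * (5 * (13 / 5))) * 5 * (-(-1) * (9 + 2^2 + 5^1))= 14976 / 17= 880.94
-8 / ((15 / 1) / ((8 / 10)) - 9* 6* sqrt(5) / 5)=4000 / 6177 +768* sqrt(5) / 2059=1.48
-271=-271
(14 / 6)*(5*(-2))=-70 / 3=-23.33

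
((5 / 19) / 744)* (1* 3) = 0.00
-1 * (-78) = 78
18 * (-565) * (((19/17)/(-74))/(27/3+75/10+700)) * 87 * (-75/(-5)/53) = 252165150/47771921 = 5.28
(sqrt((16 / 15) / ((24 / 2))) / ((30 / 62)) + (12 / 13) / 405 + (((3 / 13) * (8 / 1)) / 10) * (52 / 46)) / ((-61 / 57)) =-1178 * sqrt(5) / 4575-161804 / 820755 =-0.77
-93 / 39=-31 / 13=-2.38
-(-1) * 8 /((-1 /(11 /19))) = -88 /19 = -4.63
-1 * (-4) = 4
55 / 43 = 1.28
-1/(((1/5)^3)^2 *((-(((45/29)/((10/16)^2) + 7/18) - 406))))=-40781250/1048277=-38.90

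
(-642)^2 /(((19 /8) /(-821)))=-2707093152 /19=-142478586.95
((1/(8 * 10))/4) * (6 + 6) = 3/80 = 0.04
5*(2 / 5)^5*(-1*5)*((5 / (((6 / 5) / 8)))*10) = -256 / 3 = -85.33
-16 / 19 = -0.84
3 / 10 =0.30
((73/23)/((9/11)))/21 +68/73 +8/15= 2617291/1586655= 1.65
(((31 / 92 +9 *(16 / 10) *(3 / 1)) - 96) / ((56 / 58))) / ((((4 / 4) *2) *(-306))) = 699857 / 7882560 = 0.09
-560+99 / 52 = -29021 / 52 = -558.10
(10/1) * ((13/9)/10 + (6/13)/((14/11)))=4153/819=5.07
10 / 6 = 1.67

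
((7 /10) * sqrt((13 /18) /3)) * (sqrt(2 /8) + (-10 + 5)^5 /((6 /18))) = -131243 * sqrt(78) /360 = -3219.74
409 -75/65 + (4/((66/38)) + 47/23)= 4067105/9867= 412.19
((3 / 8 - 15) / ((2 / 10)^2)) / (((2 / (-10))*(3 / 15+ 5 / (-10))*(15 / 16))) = -6500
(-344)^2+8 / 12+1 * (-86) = 354752 / 3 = 118250.67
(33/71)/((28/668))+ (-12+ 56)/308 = 5582/497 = 11.23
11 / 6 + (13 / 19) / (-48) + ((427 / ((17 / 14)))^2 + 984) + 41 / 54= 295665334987 / 2372112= 124642.23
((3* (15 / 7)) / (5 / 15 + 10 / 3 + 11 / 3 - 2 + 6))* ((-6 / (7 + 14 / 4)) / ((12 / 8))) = -180 / 833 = -0.22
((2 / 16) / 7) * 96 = 12 / 7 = 1.71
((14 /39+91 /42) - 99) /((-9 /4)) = 15050 /351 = 42.88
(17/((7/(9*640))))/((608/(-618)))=-1891080/133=-14218.65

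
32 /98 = 16 /49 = 0.33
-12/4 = -3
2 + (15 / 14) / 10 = 59 / 28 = 2.11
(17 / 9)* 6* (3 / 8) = 17 / 4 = 4.25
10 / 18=5 / 9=0.56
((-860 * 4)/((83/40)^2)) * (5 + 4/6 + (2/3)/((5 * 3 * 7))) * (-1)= 1967129600/434007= 4532.48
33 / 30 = 11 / 10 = 1.10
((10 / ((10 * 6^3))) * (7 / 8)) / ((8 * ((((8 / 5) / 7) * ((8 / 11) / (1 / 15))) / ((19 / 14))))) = 1463 / 5308416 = 0.00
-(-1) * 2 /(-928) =-1 /464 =-0.00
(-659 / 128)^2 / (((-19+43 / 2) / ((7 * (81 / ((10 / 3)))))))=738711981 / 409600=1803.50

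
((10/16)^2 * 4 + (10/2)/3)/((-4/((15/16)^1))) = -0.76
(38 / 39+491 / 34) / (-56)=-20441 / 74256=-0.28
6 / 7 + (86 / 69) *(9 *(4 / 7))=1170 / 161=7.27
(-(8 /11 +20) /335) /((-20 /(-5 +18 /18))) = -228 /18425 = -0.01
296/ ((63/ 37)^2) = 405224/ 3969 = 102.10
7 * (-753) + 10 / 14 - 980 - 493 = -47203 / 7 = -6743.29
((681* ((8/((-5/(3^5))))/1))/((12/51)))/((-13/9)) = 50637798/65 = 779043.05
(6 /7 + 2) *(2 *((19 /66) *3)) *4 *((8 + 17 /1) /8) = 61.69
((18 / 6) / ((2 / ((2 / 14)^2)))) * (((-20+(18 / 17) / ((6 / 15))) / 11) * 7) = -885 / 2618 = -0.34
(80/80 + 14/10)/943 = 12/4715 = 0.00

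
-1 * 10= -10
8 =8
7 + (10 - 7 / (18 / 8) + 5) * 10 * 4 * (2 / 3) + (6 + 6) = 9073 / 27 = 336.04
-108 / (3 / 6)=-216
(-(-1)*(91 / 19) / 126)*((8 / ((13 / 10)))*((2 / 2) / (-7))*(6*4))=-0.80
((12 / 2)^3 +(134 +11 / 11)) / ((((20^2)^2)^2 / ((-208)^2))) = 59319 / 100000000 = 0.00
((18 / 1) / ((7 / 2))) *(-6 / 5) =-216 / 35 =-6.17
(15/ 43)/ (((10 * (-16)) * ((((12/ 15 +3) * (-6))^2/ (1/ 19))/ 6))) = -25/ 18875968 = -0.00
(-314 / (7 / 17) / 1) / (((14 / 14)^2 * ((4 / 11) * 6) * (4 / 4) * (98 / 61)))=-1790899 / 8232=-217.55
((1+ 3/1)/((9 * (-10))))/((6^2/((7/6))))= -7/4860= -0.00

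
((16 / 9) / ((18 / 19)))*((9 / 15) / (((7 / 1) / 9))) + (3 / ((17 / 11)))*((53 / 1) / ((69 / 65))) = 4038407 / 41055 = 98.37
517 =517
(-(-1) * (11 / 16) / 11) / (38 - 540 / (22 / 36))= -11 / 148832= -0.00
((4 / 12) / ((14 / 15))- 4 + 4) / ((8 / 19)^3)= 34295 / 7168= 4.78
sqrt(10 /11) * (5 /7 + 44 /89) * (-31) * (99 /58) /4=-210087 * sqrt(110) /144536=-15.24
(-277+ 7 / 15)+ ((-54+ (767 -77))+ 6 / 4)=10829 / 30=360.97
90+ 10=100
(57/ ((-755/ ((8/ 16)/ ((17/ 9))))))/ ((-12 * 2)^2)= -0.00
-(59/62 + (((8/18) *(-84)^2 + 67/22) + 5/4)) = -4284661/1364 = -3141.25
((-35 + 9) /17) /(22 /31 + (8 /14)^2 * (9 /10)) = -98735 /64787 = -1.52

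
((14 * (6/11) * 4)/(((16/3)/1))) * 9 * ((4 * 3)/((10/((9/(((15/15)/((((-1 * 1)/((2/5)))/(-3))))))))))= 5103/11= 463.91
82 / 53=1.55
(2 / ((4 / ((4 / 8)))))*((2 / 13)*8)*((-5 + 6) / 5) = 4 / 65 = 0.06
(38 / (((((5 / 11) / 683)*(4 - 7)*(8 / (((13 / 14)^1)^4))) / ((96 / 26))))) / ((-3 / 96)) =2508921272 / 12005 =208989.69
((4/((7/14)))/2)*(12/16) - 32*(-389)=12451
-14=-14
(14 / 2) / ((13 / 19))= 133 / 13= 10.23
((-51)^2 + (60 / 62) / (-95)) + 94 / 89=136401853 / 52421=2602.05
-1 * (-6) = 6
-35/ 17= -2.06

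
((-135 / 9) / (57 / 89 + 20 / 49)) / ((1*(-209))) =65415 / 955757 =0.07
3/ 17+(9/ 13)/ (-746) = 28941/ 164866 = 0.18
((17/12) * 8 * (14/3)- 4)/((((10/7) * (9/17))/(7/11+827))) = 4333504/81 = 53500.05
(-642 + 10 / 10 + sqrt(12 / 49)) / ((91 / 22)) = -14102 / 91 + 44 * sqrt(3) / 637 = -154.85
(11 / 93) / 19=0.01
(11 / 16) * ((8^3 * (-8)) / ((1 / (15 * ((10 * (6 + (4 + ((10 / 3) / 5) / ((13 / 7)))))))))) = -56883200 / 13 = -4375630.77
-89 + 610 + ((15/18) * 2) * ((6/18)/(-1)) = 4684/9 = 520.44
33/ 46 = 0.72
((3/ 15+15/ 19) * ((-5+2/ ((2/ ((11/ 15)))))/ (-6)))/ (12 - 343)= -3008/ 1415025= -0.00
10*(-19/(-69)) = 190/69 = 2.75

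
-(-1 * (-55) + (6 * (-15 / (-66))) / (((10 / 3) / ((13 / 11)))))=-13427 / 242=-55.48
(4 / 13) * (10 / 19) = 40 / 247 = 0.16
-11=-11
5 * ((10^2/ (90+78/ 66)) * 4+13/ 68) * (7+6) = 1193855/ 4012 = 297.57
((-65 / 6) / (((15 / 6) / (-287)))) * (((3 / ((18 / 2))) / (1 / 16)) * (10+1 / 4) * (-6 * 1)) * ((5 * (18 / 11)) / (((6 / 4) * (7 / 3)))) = -10489440 / 11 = -953585.45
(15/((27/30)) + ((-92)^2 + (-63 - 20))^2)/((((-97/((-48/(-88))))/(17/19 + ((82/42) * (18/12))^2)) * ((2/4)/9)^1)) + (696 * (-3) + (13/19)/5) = -334469708136136/4966885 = -67339934.01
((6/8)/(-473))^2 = 9/3579664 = 0.00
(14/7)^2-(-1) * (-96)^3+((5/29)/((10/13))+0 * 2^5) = -51314443/58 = -884731.78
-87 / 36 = -29 / 12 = -2.42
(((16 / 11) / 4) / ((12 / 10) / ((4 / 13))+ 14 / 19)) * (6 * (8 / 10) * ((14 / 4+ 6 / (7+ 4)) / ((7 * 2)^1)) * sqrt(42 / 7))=81168 * sqrt(6) / 746207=0.27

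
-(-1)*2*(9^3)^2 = 1062882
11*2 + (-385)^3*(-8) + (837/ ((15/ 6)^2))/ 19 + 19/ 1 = 216853197823/ 475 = 456533048.05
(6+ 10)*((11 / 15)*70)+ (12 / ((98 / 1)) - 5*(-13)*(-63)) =-481211 / 147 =-3273.54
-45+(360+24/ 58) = 9147/ 29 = 315.41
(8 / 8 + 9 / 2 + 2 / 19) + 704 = 26965 / 38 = 709.61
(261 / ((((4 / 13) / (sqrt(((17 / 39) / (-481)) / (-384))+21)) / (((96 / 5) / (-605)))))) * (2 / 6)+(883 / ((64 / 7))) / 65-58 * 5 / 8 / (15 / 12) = -543507663 / 2516800-87 * sqrt(1258) / 223850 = -215.97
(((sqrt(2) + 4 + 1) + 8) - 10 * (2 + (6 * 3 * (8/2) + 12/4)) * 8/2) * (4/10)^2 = -12268/25 + 4 * sqrt(2)/25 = -490.49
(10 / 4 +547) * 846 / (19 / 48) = 22314096 / 19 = 1174426.11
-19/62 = -0.31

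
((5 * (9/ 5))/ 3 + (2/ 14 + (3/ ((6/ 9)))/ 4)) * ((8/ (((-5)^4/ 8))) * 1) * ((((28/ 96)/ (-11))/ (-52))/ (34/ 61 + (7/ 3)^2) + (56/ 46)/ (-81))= -0.01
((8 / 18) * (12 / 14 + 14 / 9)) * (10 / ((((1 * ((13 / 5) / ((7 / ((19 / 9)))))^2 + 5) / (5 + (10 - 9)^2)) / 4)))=12768000 / 278567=45.83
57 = 57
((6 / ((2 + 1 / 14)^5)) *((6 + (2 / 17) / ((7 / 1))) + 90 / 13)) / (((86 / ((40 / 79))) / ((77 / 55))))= 258387859968 / 15398478466813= 0.02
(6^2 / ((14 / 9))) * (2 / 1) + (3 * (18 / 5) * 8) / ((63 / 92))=6036 / 35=172.46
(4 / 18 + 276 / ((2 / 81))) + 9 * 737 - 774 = 153335 / 9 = 17037.22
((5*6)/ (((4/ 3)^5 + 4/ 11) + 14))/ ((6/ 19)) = 253935/ 49658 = 5.11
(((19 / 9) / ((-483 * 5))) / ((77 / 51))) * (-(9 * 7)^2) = 2907 / 1265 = 2.30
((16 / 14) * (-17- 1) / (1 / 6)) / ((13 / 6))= -56.97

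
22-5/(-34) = 22.15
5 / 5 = 1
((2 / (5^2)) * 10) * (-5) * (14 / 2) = -28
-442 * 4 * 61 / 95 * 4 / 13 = -33184 / 95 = -349.31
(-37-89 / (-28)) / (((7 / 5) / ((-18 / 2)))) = 42615 / 196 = 217.42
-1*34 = -34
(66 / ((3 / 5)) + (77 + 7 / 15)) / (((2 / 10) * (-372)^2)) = 703 / 103788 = 0.01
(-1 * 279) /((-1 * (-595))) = -279 /595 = -0.47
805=805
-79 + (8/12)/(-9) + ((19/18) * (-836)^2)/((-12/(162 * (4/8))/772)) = -103795493231/27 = -3844277527.07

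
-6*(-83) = 498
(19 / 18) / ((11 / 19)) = 361 / 198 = 1.82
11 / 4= 2.75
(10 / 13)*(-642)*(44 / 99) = -8560 / 39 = -219.49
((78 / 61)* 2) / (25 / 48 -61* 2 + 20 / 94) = -351936 / 16688197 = -0.02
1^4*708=708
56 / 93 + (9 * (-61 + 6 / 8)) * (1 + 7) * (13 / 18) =-291313 / 93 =-3132.40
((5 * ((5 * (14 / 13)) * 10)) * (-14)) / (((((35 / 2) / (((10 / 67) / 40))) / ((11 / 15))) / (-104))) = 12320 / 201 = 61.29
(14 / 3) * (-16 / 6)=-112 / 9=-12.44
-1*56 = -56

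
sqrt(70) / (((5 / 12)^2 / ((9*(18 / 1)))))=7807.04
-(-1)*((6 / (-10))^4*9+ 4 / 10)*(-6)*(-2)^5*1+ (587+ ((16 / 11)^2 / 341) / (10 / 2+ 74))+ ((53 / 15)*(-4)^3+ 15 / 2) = 8178981541277 / 12223571250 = 669.12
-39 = -39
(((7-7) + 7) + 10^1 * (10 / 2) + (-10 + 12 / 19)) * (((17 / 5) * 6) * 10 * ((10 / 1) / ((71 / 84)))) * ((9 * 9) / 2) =6280772400 / 1349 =4655872.79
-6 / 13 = -0.46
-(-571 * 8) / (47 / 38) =173584 / 47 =3693.28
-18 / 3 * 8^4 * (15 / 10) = -36864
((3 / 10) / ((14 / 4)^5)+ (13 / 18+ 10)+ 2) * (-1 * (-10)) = 19244879 / 151263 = 127.23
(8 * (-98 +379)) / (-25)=-2248 / 25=-89.92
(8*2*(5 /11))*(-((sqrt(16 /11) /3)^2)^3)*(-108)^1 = 1310720 /395307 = 3.32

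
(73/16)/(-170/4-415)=-73/7320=-0.01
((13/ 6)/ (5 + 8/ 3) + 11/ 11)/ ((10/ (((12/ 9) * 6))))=118/ 115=1.03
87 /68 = 1.28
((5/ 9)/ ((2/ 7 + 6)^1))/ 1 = 0.09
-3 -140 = -143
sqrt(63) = 3 * sqrt(7) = 7.94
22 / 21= 1.05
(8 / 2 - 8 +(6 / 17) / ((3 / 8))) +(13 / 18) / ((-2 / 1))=-2093 / 612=-3.42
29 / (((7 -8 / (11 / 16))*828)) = -319 / 42228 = -0.01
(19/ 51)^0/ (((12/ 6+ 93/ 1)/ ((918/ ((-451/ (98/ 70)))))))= -6426/ 214225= -0.03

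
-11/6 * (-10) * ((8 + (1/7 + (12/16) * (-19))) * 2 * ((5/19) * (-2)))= 825/7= 117.86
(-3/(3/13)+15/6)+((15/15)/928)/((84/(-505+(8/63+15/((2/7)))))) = -103187495/9821952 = -10.51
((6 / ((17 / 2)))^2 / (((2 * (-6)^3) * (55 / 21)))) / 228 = -7 / 3624060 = -0.00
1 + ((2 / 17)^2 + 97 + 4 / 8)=98.51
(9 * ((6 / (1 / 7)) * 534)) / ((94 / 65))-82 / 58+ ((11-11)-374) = 189733821 / 1363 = 139203.10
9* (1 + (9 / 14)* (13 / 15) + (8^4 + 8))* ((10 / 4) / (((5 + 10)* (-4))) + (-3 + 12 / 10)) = -190538907 / 2800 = -68049.61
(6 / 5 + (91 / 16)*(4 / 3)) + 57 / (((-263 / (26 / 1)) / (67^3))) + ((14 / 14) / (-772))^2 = -3984705421657619 / 2351156880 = -1694785.00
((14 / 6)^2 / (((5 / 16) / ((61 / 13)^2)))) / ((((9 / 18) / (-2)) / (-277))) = 3232328512 / 7605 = 425026.76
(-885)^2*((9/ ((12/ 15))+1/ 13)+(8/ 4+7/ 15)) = 561781185/ 52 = 10803484.33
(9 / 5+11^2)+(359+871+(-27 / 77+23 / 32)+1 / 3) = 50025413 / 36960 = 1353.50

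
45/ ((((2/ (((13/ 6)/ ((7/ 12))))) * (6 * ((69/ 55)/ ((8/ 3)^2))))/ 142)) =16244800/ 1449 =11211.04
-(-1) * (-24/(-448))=3/56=0.05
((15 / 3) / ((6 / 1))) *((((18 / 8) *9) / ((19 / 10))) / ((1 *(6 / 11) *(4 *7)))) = 2475 / 4256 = 0.58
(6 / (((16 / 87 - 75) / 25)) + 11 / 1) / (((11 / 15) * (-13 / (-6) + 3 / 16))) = 42155280 / 8090687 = 5.21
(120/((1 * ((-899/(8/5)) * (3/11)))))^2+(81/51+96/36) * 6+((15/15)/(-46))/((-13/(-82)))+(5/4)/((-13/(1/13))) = 5553731338889/213620455516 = 26.00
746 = 746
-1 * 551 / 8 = -551 / 8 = -68.88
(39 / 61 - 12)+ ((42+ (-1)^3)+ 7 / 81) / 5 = -77657 / 24705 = -3.14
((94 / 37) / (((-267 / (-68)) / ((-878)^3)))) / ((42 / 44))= -95179407038848 / 207459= -458786589.34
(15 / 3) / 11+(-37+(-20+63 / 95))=-58397 / 1045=-55.88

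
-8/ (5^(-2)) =-200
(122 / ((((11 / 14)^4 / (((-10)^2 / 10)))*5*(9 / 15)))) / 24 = 5858440 / 131769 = 44.46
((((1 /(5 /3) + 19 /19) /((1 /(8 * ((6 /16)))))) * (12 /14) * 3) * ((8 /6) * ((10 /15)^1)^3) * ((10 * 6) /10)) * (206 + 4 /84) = 4430848 /735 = 6028.36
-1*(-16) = 16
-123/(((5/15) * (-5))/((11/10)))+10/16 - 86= -839/200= -4.20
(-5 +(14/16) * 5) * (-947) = 4735/8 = 591.88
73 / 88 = 0.83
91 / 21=13 / 3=4.33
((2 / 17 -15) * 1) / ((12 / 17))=-253 / 12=-21.08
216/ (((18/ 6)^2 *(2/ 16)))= 192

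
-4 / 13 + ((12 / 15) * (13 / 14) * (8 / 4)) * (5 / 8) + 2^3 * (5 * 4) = 29233 / 182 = 160.62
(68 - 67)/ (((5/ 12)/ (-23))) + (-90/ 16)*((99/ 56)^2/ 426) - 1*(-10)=-805859171/ 17812480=-45.24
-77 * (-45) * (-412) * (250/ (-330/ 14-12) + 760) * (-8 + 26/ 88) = 687391774650/ 83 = 8281828610.24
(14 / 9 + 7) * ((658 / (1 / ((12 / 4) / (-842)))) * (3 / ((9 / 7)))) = -177331 / 3789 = -46.80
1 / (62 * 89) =1 / 5518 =0.00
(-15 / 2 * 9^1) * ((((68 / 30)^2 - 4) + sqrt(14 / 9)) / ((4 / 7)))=-315 * sqrt(14) / 8 - 672 / 5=-281.73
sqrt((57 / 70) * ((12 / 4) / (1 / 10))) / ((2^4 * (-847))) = -3 * sqrt(133) / 94864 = -0.00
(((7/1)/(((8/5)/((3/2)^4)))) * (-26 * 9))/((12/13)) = -5614.63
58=58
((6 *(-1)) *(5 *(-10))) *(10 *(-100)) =-300000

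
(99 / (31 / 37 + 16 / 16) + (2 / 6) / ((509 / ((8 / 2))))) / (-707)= -5593673 / 73412052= -0.08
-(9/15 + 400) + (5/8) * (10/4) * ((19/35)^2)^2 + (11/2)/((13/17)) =-4910079547/12485200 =-393.27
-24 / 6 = -4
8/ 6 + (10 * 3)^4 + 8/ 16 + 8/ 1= 4860059/ 6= 810009.83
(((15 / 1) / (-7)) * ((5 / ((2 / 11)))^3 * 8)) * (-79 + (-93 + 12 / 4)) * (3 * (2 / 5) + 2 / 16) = 4470662625 / 56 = 79833261.16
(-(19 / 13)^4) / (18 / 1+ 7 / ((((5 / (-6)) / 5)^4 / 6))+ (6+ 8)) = -130321 / 1555546304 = -0.00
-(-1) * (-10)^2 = 100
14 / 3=4.67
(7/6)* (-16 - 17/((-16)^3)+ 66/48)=-17.06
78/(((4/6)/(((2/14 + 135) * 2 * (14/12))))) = 36894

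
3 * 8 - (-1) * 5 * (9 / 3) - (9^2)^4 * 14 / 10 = -301326852 / 5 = -60265370.40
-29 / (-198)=29 / 198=0.15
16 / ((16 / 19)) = 19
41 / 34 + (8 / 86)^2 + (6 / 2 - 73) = -4324267 / 62866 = -68.79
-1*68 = -68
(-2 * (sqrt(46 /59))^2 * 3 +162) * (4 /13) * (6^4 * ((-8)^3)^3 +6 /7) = -8420174189682.71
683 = 683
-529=-529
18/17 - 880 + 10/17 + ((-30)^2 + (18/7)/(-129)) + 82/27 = 24.66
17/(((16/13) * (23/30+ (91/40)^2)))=66300/28523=2.32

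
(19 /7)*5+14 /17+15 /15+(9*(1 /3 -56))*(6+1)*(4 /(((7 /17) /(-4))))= 16218200 /119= 136287.39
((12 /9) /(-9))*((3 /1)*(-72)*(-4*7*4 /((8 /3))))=-1344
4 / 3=1.33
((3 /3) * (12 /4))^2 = 9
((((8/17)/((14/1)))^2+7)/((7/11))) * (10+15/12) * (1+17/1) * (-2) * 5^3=-55210258125/99127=-556964.88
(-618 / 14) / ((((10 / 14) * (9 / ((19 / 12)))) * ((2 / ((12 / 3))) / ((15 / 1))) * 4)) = -1957 / 24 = -81.54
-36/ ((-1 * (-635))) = -36/ 635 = -0.06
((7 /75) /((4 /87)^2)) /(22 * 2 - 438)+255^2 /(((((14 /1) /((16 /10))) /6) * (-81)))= -1822226881 /3309600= -550.59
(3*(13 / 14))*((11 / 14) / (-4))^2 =0.11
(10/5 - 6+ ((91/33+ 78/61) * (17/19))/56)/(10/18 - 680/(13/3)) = 328738917/13061605480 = 0.03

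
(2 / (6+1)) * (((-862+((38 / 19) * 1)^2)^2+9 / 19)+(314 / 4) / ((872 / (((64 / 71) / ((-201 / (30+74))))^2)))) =88714729671672398 / 421782844311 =210332.71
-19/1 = -19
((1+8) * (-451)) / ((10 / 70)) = -28413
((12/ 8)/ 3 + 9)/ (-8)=-1.19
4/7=0.57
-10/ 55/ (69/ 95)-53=-40417/ 759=-53.25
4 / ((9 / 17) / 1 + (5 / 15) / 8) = 1632 / 233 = 7.00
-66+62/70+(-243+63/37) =-396803/1295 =-306.41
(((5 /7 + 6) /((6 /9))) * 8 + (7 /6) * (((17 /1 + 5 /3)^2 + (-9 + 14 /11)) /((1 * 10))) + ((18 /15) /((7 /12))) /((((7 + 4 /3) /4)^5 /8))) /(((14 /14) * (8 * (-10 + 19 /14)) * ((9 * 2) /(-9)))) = 49027489548491 /56151562500000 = 0.87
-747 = -747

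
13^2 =169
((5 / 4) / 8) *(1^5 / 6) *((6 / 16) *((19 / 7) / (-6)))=-95 / 21504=-0.00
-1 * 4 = -4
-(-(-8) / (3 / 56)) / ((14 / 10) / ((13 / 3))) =-4160 / 9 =-462.22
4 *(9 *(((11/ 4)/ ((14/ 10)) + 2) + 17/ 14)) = 1305/ 7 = 186.43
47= 47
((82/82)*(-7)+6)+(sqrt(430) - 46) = -47+sqrt(430) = -26.26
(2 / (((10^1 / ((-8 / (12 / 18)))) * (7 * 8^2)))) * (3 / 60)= -3 / 11200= -0.00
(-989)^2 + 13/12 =978122.08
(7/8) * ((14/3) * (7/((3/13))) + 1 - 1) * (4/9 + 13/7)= 92365/324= 285.08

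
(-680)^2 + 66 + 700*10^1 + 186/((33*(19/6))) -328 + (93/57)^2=469142.44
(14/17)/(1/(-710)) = -9940/17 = -584.71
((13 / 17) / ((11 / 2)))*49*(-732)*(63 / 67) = -58751784 / 12529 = -4689.26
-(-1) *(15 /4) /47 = 15 /188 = 0.08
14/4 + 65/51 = 487/102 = 4.77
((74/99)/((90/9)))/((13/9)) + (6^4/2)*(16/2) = 3706597/715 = 5184.05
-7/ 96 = -0.07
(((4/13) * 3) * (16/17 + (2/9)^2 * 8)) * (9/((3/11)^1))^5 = 10668018240/221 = 48271575.75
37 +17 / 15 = 572 / 15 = 38.13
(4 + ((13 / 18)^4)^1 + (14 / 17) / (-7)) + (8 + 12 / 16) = 23029133 / 1784592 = 12.90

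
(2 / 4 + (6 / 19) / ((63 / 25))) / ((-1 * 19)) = -499 / 15162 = -0.03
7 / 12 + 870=10447 / 12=870.58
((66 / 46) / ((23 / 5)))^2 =27225 / 279841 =0.10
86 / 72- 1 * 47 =-1649 / 36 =-45.81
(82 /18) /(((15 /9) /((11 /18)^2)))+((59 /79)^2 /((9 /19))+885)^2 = 148657435753088801 /189297393660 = 785311.58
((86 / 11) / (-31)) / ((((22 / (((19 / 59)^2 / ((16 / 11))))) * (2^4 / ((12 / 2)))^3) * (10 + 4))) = -0.00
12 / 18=2 / 3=0.67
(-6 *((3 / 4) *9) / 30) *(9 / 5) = -243 / 100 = -2.43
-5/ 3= -1.67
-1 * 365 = -365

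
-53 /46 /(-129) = 53 /5934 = 0.01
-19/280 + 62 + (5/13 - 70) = -7.68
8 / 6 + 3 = 13 / 3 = 4.33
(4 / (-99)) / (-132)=1 / 3267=0.00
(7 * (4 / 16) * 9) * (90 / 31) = 2835 / 62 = 45.73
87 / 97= 0.90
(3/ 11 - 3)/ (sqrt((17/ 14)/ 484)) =-60* sqrt(238)/ 17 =-54.45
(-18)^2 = 324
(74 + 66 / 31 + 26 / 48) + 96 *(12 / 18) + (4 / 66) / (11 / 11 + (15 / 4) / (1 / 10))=29549055 / 210056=140.67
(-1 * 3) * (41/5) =-123/5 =-24.60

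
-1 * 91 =-91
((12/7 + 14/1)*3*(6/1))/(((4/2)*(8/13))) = 6435/28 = 229.82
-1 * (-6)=6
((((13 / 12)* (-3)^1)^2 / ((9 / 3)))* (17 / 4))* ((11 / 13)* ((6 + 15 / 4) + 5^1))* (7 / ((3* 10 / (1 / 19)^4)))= 1004003 / 3002595840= 0.00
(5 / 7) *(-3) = -2.14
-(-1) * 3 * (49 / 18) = 8.17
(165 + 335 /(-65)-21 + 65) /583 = 0.35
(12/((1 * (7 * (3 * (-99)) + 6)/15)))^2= 3600/477481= 0.01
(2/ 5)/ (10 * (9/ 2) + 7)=1/ 130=0.01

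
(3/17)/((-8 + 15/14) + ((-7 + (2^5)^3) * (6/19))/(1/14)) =798/654926581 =0.00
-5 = -5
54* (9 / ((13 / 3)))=1458 / 13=112.15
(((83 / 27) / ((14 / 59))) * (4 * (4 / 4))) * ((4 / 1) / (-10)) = -19588 / 945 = -20.73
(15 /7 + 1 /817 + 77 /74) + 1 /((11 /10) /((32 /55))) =190163055 /51207926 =3.71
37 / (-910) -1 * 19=-17327 / 910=-19.04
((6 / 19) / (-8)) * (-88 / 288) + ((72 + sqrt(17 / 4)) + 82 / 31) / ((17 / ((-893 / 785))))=-1880007979 / 377289840 - 893 * sqrt(17) / 26690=-5.12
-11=-11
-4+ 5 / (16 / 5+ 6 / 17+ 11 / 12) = -13136 / 4559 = -2.88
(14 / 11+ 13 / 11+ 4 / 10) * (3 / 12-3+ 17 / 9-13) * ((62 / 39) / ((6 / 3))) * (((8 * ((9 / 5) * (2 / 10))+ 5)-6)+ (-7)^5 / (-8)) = -1021364036783 / 15444000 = -66133.39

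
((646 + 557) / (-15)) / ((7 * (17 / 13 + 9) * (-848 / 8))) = 5213 / 497140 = 0.01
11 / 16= 0.69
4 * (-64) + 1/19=-4863/19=-255.95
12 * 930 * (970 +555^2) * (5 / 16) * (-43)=-92675325375 / 2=-46337662687.50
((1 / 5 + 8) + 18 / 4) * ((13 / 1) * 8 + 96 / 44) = 74168 / 55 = 1348.51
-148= -148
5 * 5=25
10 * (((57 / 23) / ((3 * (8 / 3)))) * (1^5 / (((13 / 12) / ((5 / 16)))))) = 4275 / 4784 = 0.89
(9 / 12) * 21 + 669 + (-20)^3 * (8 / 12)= -55783 / 12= -4648.58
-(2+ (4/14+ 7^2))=-359/7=-51.29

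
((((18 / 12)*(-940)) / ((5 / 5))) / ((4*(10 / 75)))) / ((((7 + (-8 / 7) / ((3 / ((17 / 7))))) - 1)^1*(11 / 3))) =-4663575 / 32824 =-142.08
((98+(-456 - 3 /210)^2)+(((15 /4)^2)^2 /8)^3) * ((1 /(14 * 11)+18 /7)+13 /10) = 3505787153091757978749 /4051227901952000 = 865364.09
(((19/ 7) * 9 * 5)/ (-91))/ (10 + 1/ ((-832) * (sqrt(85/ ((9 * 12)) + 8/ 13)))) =-17238988800/ 128435505877- 82080 * sqrt(76791)/ 1669661576401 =-0.13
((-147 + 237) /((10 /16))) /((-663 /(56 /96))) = -28 /221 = -0.13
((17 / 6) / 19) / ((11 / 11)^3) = 17 / 114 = 0.15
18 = 18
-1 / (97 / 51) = -51 / 97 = -0.53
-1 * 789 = -789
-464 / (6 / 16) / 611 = -3712 / 1833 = -2.03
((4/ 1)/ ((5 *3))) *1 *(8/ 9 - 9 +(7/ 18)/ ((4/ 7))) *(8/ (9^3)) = -428/ 19683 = -0.02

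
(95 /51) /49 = 95 /2499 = 0.04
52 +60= 112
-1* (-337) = 337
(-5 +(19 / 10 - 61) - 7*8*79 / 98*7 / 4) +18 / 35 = -9981 / 70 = -142.59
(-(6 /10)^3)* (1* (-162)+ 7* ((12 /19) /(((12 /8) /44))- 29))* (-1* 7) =-845019 /2375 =-355.80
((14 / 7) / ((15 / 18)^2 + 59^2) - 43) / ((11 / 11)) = -5389591 / 125341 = -43.00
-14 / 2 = -7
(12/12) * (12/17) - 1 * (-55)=947/17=55.71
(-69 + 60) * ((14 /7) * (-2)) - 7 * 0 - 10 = 26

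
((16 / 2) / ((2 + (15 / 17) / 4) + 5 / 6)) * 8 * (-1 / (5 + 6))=-13056 / 6853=-1.91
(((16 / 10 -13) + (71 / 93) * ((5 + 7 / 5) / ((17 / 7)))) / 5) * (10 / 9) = -148426 / 71145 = -2.09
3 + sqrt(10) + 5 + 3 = sqrt(10) + 11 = 14.16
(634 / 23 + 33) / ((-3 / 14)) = -19502 / 69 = -282.64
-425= -425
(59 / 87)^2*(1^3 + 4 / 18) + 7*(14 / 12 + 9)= 9772471 / 136242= 71.73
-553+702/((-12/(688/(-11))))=34165/11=3105.91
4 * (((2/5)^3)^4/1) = 16384/244140625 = 0.00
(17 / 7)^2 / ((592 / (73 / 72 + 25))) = 541297 / 2088576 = 0.26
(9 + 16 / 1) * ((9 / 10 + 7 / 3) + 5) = 1235 / 6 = 205.83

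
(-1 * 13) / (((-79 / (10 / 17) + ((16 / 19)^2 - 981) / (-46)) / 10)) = 2698475 / 2345376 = 1.15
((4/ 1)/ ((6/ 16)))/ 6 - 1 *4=-20/ 9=-2.22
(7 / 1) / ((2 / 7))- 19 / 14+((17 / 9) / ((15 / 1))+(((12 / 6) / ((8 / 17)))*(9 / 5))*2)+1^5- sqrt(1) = 14579 / 378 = 38.57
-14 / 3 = -4.67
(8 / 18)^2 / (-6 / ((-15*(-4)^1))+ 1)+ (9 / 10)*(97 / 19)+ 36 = 40.81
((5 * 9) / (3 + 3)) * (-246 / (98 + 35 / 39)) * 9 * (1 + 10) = -7123545 / 3857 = -1846.91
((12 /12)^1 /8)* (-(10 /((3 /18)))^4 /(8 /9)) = -1822500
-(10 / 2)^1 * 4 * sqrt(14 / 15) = -4 * sqrt(210) / 3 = -19.32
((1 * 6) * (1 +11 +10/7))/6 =94/7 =13.43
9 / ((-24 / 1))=-3 / 8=-0.38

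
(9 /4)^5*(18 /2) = 531441 /1024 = 518.99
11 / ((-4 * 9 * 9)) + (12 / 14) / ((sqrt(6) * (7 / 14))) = -11 / 324 + 2 * sqrt(6) / 7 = 0.67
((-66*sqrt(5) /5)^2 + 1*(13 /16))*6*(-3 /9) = -69761 /40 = -1744.02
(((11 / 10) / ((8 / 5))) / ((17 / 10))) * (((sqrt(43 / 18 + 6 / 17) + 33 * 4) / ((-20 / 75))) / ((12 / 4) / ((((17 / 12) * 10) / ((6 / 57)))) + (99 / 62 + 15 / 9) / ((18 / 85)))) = -2164795875 / 166892906 - 21866625 * sqrt(28526) / 22697435216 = -13.13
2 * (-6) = -12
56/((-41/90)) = -5040/41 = -122.93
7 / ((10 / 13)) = 91 / 10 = 9.10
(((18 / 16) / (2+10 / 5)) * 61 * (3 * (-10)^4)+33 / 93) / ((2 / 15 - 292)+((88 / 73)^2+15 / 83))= -211714538139435 / 119385943942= -1773.36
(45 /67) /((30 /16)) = 24 /67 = 0.36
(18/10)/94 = 9/470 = 0.02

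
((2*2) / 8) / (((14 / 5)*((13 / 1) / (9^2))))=405 / 364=1.11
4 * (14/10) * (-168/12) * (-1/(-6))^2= -98/45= -2.18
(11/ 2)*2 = 11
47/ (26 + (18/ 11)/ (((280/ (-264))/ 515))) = -329/ 5380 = -0.06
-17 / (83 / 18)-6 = -804 / 83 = -9.69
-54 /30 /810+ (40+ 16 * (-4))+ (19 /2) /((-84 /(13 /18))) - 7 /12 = -1864843 /75600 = -24.67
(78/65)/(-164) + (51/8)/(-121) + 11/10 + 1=404817/198440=2.04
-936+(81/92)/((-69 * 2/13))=-3961503/4232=-936.08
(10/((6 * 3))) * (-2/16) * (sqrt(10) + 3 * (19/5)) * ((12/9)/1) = -19/18 - 5 * sqrt(10)/54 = -1.35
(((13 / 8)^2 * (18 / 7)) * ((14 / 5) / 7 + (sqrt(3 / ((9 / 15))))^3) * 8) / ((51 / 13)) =6591 / 1190 + 32955 * sqrt(5) / 476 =160.35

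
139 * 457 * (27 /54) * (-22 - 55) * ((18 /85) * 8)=-352171512 /85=-4143194.26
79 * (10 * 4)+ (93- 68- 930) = 2255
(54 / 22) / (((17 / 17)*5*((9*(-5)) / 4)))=-12 / 275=-0.04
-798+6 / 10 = -797.40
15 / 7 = 2.14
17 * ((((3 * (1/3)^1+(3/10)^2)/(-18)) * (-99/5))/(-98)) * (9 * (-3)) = 550341/98000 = 5.62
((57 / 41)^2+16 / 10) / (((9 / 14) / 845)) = 70253638 / 15129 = 4643.64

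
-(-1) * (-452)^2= 204304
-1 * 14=-14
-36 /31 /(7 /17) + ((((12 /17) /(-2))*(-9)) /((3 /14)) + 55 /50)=483379 /36890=13.10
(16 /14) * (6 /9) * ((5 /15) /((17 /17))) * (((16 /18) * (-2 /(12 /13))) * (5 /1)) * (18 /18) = -2.45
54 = 54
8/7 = 1.14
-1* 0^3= 0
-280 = -280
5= 5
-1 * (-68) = 68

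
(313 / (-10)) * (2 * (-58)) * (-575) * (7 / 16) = -7306985 / 8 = -913373.12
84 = 84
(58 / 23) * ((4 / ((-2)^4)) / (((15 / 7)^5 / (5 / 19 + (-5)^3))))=-38504837 / 22123125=-1.74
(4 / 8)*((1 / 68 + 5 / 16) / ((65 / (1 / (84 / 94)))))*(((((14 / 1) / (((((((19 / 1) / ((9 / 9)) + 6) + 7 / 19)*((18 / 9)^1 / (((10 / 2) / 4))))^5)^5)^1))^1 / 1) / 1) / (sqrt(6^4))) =23206411687372638138034224498470265686511993408203125 / 343867901465637755655160473861218950715093056420624824935583417361238921808530924353320728395776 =0.00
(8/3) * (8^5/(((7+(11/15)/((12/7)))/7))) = 15728640/191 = 82348.90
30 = 30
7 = 7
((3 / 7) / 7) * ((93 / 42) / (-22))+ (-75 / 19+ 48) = 44.05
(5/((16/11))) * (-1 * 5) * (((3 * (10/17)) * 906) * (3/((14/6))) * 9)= -151358625/476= -317980.30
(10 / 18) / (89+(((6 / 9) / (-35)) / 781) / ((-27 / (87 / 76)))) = 15580950 / 2496068219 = 0.01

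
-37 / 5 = -7.40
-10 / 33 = -0.30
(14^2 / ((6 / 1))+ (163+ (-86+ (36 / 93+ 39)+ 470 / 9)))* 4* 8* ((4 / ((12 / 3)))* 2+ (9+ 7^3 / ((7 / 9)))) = 812240384 / 279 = 2911255.86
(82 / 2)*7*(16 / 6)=2296 / 3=765.33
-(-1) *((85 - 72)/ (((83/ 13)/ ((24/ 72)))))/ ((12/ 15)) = 845/ 996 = 0.85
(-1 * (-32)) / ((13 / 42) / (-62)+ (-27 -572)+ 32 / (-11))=-916608 / 17241227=-0.05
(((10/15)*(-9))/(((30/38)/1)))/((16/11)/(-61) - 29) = 1342/5125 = 0.26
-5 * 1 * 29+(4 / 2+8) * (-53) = -675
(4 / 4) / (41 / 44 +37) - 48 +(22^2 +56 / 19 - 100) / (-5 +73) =-22794342 / 539087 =-42.28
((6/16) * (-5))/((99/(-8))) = 5/33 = 0.15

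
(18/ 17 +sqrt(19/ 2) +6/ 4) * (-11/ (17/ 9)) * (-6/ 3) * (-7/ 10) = -45.99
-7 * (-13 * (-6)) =-546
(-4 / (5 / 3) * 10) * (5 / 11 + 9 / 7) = -3216 / 77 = -41.77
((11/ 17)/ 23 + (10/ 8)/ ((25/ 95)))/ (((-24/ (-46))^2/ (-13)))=-744809/ 3264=-228.19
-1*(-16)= 16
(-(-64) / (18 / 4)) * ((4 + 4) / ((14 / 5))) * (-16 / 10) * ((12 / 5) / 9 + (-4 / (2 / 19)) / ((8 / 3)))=859136 / 945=909.14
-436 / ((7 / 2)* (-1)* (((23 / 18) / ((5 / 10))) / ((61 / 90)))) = 26596 / 805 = 33.04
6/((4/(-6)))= -9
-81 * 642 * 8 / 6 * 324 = -22464864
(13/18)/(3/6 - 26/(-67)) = 871/1071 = 0.81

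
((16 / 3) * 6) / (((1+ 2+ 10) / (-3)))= -96 / 13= -7.38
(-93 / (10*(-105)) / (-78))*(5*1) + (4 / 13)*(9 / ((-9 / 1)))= -1711 / 5460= -0.31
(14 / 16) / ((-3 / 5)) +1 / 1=-11 / 24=-0.46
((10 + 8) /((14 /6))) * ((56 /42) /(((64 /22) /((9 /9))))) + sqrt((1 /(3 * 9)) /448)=sqrt(21) /504 + 99 /28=3.54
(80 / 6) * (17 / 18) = 340 / 27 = 12.59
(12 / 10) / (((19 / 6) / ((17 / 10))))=306 / 475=0.64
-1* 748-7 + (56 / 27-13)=-20680 / 27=-765.93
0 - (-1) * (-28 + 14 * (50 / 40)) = -21 / 2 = -10.50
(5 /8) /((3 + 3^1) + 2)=5 /64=0.08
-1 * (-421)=421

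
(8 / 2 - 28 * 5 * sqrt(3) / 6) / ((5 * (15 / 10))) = -4.86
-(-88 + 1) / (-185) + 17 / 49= -1118 / 9065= -0.12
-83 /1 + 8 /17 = -1403 /17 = -82.53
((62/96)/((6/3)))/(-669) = -31/64224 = -0.00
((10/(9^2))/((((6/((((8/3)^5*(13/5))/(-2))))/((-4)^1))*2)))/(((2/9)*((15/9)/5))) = 212992/2187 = 97.39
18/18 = 1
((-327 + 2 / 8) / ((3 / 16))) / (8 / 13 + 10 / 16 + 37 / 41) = -22292192 / 27411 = -813.26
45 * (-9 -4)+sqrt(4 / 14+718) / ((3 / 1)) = -585+2 * sqrt(8799) / 21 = -576.07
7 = 7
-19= -19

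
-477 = -477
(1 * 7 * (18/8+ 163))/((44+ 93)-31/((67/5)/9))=44287/4448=9.96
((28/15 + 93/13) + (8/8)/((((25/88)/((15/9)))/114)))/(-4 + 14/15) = -132175/598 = -221.03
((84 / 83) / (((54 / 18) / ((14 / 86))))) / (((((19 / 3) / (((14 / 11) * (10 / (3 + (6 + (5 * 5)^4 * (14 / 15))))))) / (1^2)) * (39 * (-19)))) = -82320 / 201520194703399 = -0.00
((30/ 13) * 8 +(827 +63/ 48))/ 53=176129/ 11024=15.98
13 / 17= 0.76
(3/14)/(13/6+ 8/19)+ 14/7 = 4301/2065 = 2.08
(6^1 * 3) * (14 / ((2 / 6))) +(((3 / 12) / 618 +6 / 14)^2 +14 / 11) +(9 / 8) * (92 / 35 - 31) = 11948582840143 / 16468562880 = 725.54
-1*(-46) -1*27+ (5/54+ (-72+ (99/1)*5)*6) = 138083/54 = 2557.09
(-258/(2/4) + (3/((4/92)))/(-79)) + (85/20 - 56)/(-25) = -4066947/7900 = -514.80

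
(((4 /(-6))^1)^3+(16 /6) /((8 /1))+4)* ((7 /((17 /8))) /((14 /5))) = 4.75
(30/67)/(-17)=-0.03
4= 4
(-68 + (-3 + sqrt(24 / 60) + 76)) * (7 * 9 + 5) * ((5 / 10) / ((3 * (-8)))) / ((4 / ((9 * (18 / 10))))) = -459 / 16-459 * sqrt(10) / 400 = -32.32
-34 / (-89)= 34 / 89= 0.38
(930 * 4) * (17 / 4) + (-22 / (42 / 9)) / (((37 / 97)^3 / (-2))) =5666003928 / 354571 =15979.89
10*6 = 60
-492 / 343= -1.43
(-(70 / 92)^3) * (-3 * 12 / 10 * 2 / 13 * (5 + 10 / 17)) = 7331625 / 5377814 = 1.36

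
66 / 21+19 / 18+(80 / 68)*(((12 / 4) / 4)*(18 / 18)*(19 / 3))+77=185897 / 2142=86.79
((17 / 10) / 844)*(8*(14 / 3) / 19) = 238 / 60135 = 0.00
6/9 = 2/3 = 0.67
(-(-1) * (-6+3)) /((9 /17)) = -5.67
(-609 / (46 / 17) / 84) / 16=-493 / 2944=-0.17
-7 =-7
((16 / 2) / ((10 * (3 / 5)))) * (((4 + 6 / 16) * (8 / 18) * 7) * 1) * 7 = 3430 / 27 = 127.04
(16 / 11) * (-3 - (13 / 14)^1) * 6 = -240 / 7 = -34.29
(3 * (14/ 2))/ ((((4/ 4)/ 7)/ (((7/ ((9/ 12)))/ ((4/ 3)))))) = 1029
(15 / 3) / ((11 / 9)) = 45 / 11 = 4.09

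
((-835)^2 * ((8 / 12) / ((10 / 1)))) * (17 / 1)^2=40299605 / 3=13433201.67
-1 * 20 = -20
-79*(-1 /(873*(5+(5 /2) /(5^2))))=790 /44523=0.02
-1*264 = -264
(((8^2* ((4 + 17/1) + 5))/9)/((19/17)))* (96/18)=452608/513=882.28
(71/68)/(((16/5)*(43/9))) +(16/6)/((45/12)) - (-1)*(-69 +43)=-53096417/2105280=-25.22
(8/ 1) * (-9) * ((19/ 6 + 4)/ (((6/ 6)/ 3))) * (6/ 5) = -9288/ 5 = -1857.60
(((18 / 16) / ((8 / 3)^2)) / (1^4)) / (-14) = -81 / 7168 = -0.01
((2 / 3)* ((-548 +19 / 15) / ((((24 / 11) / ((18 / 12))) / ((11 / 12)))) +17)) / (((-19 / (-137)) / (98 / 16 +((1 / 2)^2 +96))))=-11760881587 / 72960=-161196.29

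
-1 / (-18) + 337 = 337.06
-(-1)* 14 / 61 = 14 / 61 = 0.23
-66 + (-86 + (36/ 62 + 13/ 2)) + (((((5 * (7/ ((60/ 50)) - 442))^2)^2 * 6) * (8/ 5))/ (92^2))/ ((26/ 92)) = 181755096157400255/ 2002104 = 90782045366.97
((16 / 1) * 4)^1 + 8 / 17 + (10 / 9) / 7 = 69218 / 1071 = 64.63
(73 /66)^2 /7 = 5329 /30492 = 0.17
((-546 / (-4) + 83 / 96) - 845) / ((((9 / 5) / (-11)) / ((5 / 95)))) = 3736315 / 16416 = 227.60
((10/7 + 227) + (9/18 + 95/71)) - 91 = 138431/994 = 139.27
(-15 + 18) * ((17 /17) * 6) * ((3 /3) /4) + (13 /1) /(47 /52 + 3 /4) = 1063 /86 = 12.36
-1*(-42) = 42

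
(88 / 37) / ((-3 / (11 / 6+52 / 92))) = -14564 / 7659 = -1.90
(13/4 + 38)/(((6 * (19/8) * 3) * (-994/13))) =-715/56658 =-0.01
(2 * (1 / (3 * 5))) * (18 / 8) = 3 / 10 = 0.30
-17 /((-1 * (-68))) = -1 /4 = -0.25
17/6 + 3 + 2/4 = 19/3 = 6.33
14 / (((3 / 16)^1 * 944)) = 14 / 177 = 0.08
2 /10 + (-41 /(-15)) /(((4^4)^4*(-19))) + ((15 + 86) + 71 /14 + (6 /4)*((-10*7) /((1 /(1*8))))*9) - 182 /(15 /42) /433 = -27658765922897880431 /3710143074140160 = -7454.91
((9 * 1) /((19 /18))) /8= 81 /76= 1.07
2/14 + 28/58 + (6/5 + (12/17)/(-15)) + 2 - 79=-1297946/17255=-75.22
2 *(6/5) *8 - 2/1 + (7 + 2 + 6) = 161/5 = 32.20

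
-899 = -899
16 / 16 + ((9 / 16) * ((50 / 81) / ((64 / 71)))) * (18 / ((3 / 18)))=5453 / 128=42.60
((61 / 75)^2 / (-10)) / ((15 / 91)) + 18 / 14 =5223473 / 5906250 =0.88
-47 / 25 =-1.88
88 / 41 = 2.15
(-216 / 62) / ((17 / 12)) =-1296 / 527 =-2.46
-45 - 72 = -117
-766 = -766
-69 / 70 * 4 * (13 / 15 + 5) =-4048 / 175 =-23.13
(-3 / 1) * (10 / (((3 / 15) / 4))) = -600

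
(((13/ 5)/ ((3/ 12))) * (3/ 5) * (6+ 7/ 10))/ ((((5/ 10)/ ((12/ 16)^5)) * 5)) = 634959/ 160000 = 3.97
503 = 503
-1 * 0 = 0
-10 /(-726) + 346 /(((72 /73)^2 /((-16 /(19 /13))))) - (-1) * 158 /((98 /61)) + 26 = -68789080505 /18249462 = -3769.38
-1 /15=-0.07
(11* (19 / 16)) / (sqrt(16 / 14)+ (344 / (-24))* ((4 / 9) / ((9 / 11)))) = -168155757 / 98341024 - 12341241* sqrt(14) / 196682048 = -1.94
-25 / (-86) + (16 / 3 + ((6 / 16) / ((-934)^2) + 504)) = 458799936179 / 900271392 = 509.62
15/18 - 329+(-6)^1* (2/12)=-1975/6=-329.17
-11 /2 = -5.50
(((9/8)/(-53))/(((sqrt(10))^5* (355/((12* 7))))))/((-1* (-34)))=-189* sqrt(10)/1279420000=-0.00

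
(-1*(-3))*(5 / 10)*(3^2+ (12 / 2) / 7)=207 / 14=14.79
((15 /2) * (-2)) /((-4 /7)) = 105 /4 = 26.25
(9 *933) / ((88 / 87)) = 730539 / 88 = 8301.58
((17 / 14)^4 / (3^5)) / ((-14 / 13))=-1085773 / 130691232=-0.01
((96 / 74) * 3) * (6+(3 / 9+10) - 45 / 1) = -4128 / 37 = -111.57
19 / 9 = 2.11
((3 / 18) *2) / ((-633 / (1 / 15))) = -0.00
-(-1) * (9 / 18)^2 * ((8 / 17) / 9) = 0.01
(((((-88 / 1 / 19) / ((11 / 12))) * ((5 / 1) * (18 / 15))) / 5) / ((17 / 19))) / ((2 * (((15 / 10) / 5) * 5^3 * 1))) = -192 / 2125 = -0.09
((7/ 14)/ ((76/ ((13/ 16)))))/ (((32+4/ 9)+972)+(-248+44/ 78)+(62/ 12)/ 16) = 1521/ 215494124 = 0.00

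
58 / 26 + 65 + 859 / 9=162.68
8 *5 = 40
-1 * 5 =-5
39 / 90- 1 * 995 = -29837 / 30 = -994.57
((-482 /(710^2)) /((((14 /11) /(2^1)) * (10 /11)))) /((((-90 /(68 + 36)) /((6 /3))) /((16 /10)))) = 6065488 /992446875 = 0.01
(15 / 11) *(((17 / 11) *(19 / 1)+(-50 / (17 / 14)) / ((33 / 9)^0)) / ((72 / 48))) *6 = -132540 / 2057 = -64.43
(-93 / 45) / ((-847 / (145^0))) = 31 / 12705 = 0.00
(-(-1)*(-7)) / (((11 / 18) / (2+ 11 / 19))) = -6174 / 209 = -29.54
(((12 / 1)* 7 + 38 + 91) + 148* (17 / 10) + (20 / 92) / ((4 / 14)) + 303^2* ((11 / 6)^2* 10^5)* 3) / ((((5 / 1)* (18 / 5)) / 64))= 340672597712528 / 1035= 329152268321.28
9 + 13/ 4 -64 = -207/ 4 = -51.75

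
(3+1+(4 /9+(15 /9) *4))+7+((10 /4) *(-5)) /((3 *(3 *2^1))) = 209 /12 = 17.42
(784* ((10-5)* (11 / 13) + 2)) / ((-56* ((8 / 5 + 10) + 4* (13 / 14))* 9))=-2205 / 3484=-0.63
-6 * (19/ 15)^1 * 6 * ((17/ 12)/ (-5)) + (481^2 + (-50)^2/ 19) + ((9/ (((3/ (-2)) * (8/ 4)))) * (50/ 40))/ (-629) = 276672228917/ 1195100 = 231505.50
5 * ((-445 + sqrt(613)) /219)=-2225 /219 + 5 * sqrt(613) /219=-9.59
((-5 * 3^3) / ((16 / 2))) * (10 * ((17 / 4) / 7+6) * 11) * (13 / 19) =-17857125 / 2128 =-8391.51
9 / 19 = 0.47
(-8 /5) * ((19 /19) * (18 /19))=-1.52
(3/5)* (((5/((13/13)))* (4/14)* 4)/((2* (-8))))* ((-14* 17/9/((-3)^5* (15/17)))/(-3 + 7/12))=1156/105705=0.01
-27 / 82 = -0.33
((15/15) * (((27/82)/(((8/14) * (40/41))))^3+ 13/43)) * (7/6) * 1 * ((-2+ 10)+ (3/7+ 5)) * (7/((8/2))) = 235658938543/16908288000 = 13.94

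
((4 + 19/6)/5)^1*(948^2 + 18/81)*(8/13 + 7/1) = 1912891937/195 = 9809702.24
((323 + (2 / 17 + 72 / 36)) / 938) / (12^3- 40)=5527 / 26916848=0.00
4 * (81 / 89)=324 / 89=3.64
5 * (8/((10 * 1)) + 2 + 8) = 54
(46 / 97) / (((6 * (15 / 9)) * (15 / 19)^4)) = 2997383 / 24553125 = 0.12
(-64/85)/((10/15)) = -96/85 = -1.13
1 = 1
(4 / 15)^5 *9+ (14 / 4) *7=4136423 / 168750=24.51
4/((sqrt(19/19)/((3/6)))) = 2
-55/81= -0.68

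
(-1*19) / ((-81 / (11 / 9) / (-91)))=-19019 / 729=-26.09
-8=-8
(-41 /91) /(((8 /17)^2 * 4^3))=-11849 /372736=-0.03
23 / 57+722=41177 / 57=722.40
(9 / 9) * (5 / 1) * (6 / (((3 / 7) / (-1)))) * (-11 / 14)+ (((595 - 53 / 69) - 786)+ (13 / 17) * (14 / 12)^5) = -410806675 / 3040416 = -135.12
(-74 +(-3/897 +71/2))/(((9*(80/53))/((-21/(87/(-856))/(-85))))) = 12186979/1768884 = 6.89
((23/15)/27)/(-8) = -23/3240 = -0.01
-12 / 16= -3 / 4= -0.75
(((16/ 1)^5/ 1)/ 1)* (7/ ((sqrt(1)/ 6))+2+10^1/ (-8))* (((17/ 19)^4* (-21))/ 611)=-4138065985536/ 4190849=-987405.17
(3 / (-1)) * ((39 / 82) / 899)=-117 / 73718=-0.00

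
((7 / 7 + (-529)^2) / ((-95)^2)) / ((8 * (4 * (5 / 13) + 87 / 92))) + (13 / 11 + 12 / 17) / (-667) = 5208744630216 / 3344392977475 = 1.56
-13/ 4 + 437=1735/ 4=433.75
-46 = -46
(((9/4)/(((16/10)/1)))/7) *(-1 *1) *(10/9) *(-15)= 375/112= 3.35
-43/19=-2.26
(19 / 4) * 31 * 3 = 1767 / 4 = 441.75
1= 1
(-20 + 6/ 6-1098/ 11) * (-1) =1307/ 11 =118.82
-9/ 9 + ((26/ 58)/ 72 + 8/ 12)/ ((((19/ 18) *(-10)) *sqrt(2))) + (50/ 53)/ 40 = -207/ 212 - 281 *sqrt(2)/ 8816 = -1.02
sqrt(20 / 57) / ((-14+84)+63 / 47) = 94 *sqrt(285) / 191121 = 0.01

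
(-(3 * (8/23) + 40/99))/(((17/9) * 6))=-1648/12903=-0.13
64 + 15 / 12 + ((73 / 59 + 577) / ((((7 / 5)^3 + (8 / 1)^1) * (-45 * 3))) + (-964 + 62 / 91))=-898.47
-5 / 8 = -0.62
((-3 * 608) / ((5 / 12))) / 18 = -1216 / 5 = -243.20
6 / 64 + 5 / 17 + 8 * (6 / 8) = 3475 / 544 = 6.39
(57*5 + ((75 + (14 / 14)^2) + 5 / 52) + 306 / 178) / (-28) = -1679109 / 129584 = -12.96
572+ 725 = 1297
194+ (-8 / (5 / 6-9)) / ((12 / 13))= 9558 / 49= 195.06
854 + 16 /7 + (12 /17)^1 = 856.99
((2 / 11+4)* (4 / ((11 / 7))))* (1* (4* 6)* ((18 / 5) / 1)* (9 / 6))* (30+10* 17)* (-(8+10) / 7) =-85847040 / 121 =-709479.67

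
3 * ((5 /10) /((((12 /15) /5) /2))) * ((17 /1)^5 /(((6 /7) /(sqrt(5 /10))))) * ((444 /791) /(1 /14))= 27580722225 * sqrt(2) /226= 172588634.65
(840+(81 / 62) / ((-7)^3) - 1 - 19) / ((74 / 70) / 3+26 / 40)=523141170 / 639499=818.05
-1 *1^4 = -1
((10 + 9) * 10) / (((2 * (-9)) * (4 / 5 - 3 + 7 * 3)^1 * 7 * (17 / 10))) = -2375 / 50337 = -0.05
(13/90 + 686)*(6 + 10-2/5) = 802789/75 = 10703.85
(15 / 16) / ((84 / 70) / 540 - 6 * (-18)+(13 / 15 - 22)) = 3375 / 312728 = 0.01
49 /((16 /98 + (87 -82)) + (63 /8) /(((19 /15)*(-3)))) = 364952 /23021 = 15.85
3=3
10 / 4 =5 / 2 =2.50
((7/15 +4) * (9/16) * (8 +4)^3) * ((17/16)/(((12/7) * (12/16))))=71757/20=3587.85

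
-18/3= -6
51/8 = 6.38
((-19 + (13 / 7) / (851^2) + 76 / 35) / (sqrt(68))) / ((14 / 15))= -45702249 * sqrt(17) / 86179919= -2.19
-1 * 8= -8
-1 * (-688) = 688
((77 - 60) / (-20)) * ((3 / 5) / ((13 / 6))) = -153 / 650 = -0.24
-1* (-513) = 513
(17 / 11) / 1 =17 / 11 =1.55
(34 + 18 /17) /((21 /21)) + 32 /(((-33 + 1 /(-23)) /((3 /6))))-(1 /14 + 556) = -11791043 /22610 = -521.50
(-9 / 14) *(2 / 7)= -9 / 49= -0.18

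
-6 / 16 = -3 / 8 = -0.38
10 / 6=5 / 3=1.67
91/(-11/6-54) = -546/335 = -1.63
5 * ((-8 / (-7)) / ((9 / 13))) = 8.25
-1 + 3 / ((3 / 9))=8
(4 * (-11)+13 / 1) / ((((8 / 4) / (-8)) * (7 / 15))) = 1860 / 7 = 265.71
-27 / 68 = -0.40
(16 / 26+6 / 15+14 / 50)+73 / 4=25409 / 1300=19.55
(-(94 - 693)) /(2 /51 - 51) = -30549 /2599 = -11.75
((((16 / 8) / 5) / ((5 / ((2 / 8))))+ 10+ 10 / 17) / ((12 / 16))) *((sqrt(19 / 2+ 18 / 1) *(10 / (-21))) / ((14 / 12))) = -36068 *sqrt(110) / 12495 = -30.27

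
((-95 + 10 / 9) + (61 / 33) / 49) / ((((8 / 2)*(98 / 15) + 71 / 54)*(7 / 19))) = -259505040 / 27961703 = -9.28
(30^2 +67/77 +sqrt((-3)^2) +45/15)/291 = 69829/22407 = 3.12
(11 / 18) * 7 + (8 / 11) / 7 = 4.38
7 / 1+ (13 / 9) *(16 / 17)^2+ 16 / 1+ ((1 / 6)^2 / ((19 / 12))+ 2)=1299574 / 49419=26.30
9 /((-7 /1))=-9 /7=-1.29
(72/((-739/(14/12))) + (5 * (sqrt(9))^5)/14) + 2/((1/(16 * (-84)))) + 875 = -17860589/10346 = -1726.33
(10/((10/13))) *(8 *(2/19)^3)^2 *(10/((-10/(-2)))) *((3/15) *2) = 0.00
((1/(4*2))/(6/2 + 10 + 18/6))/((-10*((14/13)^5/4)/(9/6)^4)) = -30074733/2753658880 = -0.01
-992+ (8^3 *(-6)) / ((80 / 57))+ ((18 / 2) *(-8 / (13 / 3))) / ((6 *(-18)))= -206742 / 65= -3180.65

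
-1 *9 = -9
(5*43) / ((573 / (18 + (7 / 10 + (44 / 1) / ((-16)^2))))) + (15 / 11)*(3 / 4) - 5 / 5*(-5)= 13.10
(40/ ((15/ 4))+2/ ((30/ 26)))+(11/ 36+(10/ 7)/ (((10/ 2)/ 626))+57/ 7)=35947/ 180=199.71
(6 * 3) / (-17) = -18 / 17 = -1.06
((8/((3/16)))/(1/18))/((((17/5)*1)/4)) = 15360/17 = 903.53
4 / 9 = 0.44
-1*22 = -22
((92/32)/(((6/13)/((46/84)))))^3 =325234848133/8193540096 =39.69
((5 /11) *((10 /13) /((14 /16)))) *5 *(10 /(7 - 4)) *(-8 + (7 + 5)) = 80000 /3003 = 26.64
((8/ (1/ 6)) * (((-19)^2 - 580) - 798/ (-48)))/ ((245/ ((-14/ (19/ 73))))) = 1418244/ 665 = 2132.70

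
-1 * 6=-6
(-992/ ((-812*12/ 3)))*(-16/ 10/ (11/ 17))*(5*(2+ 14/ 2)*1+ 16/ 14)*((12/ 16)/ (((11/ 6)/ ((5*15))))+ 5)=-213797576/ 171941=-1243.44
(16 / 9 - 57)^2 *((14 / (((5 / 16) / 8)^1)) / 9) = 442640128 / 3645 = 121437.62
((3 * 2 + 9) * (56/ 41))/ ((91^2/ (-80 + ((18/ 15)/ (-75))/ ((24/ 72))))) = -240144/ 1212575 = -0.20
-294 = -294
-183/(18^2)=-61/108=-0.56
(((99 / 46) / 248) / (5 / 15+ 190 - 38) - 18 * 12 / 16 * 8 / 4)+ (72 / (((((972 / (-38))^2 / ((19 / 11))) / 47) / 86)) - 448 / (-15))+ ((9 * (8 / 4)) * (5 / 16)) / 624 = 150882444828067009 / 195655373147520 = 771.16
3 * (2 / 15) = 2 / 5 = 0.40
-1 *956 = -956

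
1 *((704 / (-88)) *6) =-48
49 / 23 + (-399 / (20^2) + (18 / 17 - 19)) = -2628809 / 156400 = -16.81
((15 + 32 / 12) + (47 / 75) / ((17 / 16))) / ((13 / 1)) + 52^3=776866959 / 5525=140609.40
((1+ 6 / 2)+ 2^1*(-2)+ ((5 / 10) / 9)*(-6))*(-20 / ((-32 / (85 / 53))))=-425 / 1272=-0.33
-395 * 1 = -395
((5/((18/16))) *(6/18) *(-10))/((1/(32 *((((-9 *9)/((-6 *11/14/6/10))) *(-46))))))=247296000/11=22481454.55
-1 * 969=-969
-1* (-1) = 1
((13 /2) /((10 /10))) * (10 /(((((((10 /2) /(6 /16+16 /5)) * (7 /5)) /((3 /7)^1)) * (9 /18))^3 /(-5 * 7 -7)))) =-3079189971 /13445600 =-229.01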